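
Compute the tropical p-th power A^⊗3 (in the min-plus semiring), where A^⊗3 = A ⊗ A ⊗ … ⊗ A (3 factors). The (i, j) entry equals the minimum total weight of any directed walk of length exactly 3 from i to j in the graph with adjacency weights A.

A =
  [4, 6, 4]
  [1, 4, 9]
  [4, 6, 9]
A^⊗3 =
  [11, 13, 11]
  [8, 11, 9]
  [11, 13, 11]

Each entry (A^⊗3)_ij equals the minimum over all length-3 walks i = v_0 → v_1 → … → v_3 = j of Σ_t A[v_t][v_{t+1}]. For example, for (i, j) = (0, 2) we minimise over 9 possible intermediate vertex sequences; the minimum is 11, attained along the walk 0 → 1 → 0 → 2.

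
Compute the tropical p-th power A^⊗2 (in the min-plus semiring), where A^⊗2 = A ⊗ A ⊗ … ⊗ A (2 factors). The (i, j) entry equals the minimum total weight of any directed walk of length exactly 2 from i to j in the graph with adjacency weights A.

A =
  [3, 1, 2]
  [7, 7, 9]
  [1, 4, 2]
A^⊗2 =
  [3, 4, 4]
  [10, 8, 9]
  [3, 2, 3]

Each entry (A^⊗2)_ij equals the minimum over all length-2 walks i = v_0 → v_1 → … → v_2 = j of Σ_t A[v_t][v_{t+1}]. For example, for (i, j) = (0, 2) we minimise over 3 possible intermediate vertex sequences; the minimum is 4, attained along the walk 0 → 2 → 2.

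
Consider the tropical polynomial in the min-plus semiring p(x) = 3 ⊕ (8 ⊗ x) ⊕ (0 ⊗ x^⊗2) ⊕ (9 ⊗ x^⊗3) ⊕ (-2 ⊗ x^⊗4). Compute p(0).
p(0) = -2

A tropical monomial a ⊗ x^⊗i evaluates to a + i · x. Evaluating each term at x = 0:
  Term 0 contributes 3 + 0 · 0 = 3
  Term 1 contributes 8 + 1 · 0 = 8
  Term 2 contributes 0 + 2 · 0 = 0
  Term 3 contributes 9 + 3 · 0 = 9
  Term 4 contributes -2 + 4 · 0 = -2
p(0) = ⊕ of these = min[3, 8, 0, 9, -2] = -2.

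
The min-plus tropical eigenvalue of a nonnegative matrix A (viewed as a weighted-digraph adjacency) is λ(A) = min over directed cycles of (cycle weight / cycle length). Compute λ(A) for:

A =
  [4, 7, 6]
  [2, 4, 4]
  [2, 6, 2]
λ(A) = 2

Enumerate directed cycles and compute their means (weight / length). Sample:
  cycle 0 → 0: weight = 4, length = 1, mean = 4/1 ≈ 4.000
  cycle 1 → 1: weight = 4, length = 1, mean = 4/1 ≈ 4.000
  cycle 2 → 2: weight = 2, length = 1, mean = 2/1 ≈ 2.000
  cycle 0 → 1 → 0: weight = 9, length = 2, mean = 9/2 ≈ 4.500
  cycle 0 → 2 → 0: weight = 8, length = 2, mean = 8/2 ≈ 4.000
  cycle 1 → 0 → 1: weight = 9, length = 2, mean = 9/2 ≈ 4.500
Minimum mean = 2.000, attained e.g. along the cycle 2 → 2 with weight 2 and length 1. So λ(A) = 2/1 = 2.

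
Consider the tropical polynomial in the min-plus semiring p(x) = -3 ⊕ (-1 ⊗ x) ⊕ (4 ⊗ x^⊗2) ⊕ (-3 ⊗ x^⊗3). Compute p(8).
p(8) = -3

A tropical monomial a ⊗ x^⊗i evaluates to a + i · x. Evaluating each term at x = 8:
  Term 0 contributes -3 + 0 · 8 = -3
  Term 1 contributes -1 + 1 · 8 = 7
  Term 2 contributes 4 + 2 · 8 = 20
  Term 3 contributes -3 + 3 · 8 = 21
p(8) = ⊕ of these = min[-3, 7, 20, 21] = -3.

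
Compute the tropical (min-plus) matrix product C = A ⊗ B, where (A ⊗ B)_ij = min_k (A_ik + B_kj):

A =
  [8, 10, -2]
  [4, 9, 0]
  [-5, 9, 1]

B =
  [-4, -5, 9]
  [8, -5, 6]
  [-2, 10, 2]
A ⊗ B =
  [-4, 3, 0]
  [-2, -1, 2]
  [-9, -10, 3]

Apply the min-plus product entry-by-entry:
  C[0][0] = min over k of (A[0][0] + B[0][0] = 8 + -4 = 4, A[0][1] + B[1][0] = 10 + 8 = 18, A[0][2] + B[2][0] = -2 + -2 = -4) = -4 (attained at k = 2)
  C[0][1] = min over k of (A[0][0] + B[0][1] = 8 + -5 = 3, A[0][1] + B[1][1] = 10 + -5 = 5, A[0][2] + B[2][1] = -2 + 10 = 8) = 3 (attained at k = 0)
  C[0][2] = min over k of (A[0][0] + B[0][2] = 8 + 9 = 17, A[0][1] + B[1][2] = 10 + 6 = 16, A[0][2] + B[2][2] = -2 + 2 = 0) = 0 (attained at k = 2)
  C[1][0] = min over k of (A[1][0] + B[0][0] = 4 + -4 = 0, A[1][1] + B[1][0] = 9 + 8 = 17, A[1][2] + B[2][0] = 0 + -2 = -2) = -2 (attained at k = 2)
  C[1][1] = min over k of (A[1][0] + B[0][1] = 4 + -5 = -1, A[1][1] + B[1][1] = 9 + -5 = 4, A[1][2] + B[2][1] = 0 + 10 = 10) = -1 (attained at k = 0)
  C[1][2] = min over k of (A[1][0] + B[0][2] = 4 + 9 = 13, A[1][1] + B[1][2] = 9 + 6 = 15, A[1][2] + B[2][2] = 0 + 2 = 2) = 2 (attained at k = 2)
  C[2][0] = min over k of (A[2][0] + B[0][0] = -5 + -4 = -9, A[2][1] + B[1][0] = 9 + 8 = 17, A[2][2] + B[2][0] = 1 + -2 = -1) = -9 (attained at k = 0)
  C[2][1] = min over k of (A[2][0] + B[0][1] = -5 + -5 = -10, A[2][1] + B[1][1] = 9 + -5 = 4, A[2][2] + B[2][1] = 1 + 10 = 11) = -10 (attained at k = 0)
  C[2][2] = min over k of (A[2][0] + B[0][2] = -5 + 9 = 4, A[2][1] + B[1][2] = 9 + 6 = 15, A[2][2] + B[2][2] = 1 + 2 = 3) = 3 (attained at k = 2)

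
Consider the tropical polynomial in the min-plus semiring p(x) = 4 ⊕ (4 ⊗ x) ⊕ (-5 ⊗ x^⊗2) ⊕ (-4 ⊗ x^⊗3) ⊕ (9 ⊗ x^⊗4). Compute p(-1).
p(-1) = -7

A tropical monomial a ⊗ x^⊗i evaluates to a + i · x. Evaluating each term at x = -1:
  Term 0 contributes 4 + 0 · -1 = 4
  Term 1 contributes 4 + 1 · -1 = 3
  Term 2 contributes -5 + 2 · -1 = -7
  Term 3 contributes -4 + 3 · -1 = -7
  Term 4 contributes 9 + 4 · -1 = 5
p(-1) = ⊕ of these = min[4, 3, -7, -7, 5] = -7.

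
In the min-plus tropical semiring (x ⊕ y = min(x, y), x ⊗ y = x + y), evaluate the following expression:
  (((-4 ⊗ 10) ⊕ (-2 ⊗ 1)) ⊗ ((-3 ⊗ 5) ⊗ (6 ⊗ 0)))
(((-4 ⊗ 10) ⊕ (-2 ⊗ 1)) ⊗ ((-3 ⊗ 5) ⊗ (6 ⊗ 0))) = 7

Expand innermost to outermost. Recall ⊕ takes the minimum of its arguments and ⊗ takes their sum. Working out the expression (((-4 ⊗ 10) ⊕ (-2 ⊗ 1)) ⊗ ((-3 ⊗ 5) ⊗ (6 ⊗ 0))) gives 7.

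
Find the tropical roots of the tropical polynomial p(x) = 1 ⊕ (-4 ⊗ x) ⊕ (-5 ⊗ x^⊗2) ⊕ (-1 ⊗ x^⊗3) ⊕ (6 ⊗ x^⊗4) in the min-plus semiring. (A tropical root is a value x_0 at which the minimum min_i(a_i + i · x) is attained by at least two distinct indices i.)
Roots: {-7, -4, 1, 5}

Each tropical root is a break point of the lower envelope of the lines y = a_i + i · x (there are 5 lines, with slopes 0, 1, ..., 4). Only the lines that attain the minimum somewhere contribute to roots; other lines are dominated. Here the surviving (envelope) indices are i = 4, i = 3, i = 2, i = 1, i = 0.
Intersections between consecutive envelope lines give the roots: for adjacent envelope indices i < j the intersection is x = (a_i − a_j) / (j − i). Reading off the sorted break points: {-7, -4, 1, 5}.
Verification: at each break x_0, at least two indices attain the minimum of min_i(a_i + i · x_0).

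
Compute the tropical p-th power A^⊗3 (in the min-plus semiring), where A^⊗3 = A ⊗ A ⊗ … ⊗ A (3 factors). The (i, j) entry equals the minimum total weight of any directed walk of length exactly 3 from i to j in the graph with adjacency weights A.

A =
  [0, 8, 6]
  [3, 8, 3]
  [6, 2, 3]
A^⊗3 =
  [0, 8, 6]
  [3, 8, 8]
  [5, 7, 8]

Each entry (A^⊗3)_ij equals the minimum over all length-3 walks i = v_0 → v_1 → … → v_3 = j of Σ_t A[v_t][v_{t+1}]. For example, for (i, j) = (0, 2) we minimise over 9 possible intermediate vertex sequences; the minimum is 6, attained along the walk 0 → 0 → 0 → 2.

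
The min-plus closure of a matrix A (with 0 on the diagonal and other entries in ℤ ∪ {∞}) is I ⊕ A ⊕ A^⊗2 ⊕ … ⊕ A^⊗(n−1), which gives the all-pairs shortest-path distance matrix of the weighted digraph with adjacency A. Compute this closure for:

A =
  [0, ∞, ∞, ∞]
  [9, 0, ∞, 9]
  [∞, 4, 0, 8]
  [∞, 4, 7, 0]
Closure =
  [0, ∞, ∞, ∞]
  [9, 0, 16, 9]
  [13, 4, 0, 8]
  [13, 4, 7, 0]

This is the Floyd-Warshall all-pairs shortest-path computation. For each intermediate vertex k = 0, 1, …, 3, update dist[i][j] ← min(dist[i][j], dist[i][k] + dist[k][j]). The final matrix gives, for each (i, j), the minimum total weight of any directed path from i to j (possibly empty when i = j).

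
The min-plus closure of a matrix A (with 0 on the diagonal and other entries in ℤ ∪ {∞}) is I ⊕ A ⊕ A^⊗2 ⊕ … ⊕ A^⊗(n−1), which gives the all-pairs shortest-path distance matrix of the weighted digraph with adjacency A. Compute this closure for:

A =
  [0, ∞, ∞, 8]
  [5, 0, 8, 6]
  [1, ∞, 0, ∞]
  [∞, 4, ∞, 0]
Closure =
  [0, 12, 20, 8]
  [5, 0, 8, 6]
  [1, 13, 0, 9]
  [9, 4, 12, 0]

This is the Floyd-Warshall all-pairs shortest-path computation. For each intermediate vertex k = 0, 1, …, 3, update dist[i][j] ← min(dist[i][j], dist[i][k] + dist[k][j]). The final matrix gives, for each (i, j), the minimum total weight of any directed path from i to j (possibly empty when i = j).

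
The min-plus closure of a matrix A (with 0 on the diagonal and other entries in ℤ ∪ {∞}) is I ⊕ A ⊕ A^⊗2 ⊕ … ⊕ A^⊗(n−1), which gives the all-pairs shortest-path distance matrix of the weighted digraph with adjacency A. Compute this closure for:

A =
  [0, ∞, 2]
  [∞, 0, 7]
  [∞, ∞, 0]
Closure =
  [0, ∞, 2]
  [∞, 0, 7]
  [∞, ∞, 0]

This is the Floyd-Warshall all-pairs shortest-path computation. For each intermediate vertex k = 0, 1, …, 2, update dist[i][j] ← min(dist[i][j], dist[i][k] + dist[k][j]). The final matrix gives, for each (i, j), the minimum total weight of any directed path from i to j (possibly empty when i = j).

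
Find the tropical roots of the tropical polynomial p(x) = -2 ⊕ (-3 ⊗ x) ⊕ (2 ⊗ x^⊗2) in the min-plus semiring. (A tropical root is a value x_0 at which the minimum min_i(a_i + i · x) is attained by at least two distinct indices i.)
Roots: {-5, 1}

Each tropical root is a break point of the lower envelope of the lines y = a_i + i · x (there are 3 lines, with slopes 0, 1, ..., 2). Only the lines that attain the minimum somewhere contribute to roots; other lines are dominated. Here the surviving (envelope) indices are i = 2, i = 1, i = 0.
Intersections between consecutive envelope lines give the roots: for adjacent envelope indices i < j the intersection is x = (a_i − a_j) / (j − i). Reading off the sorted break points: {-5, 1}.
Verification: at each break x_0, at least two indices attain the minimum of min_i(a_i + i · x_0).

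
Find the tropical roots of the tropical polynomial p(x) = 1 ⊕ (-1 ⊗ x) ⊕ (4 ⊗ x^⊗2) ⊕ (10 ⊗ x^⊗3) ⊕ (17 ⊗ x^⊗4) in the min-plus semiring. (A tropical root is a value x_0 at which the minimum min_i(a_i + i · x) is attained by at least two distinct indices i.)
Roots: {-7, -6, -5, 2}

Each tropical root is a break point of the lower envelope of the lines y = a_i + i · x (there are 5 lines, with slopes 0, 1, ..., 4). Only the lines that attain the minimum somewhere contribute to roots; other lines are dominated. Here the surviving (envelope) indices are i = 4, i = 3, i = 2, i = 1, i = 0.
Intersections between consecutive envelope lines give the roots: for adjacent envelope indices i < j the intersection is x = (a_i − a_j) / (j − i). Reading off the sorted break points: {-7, -6, -5, 2}.
Verification: at each break x_0, at least two indices attain the minimum of min_i(a_i + i · x_0).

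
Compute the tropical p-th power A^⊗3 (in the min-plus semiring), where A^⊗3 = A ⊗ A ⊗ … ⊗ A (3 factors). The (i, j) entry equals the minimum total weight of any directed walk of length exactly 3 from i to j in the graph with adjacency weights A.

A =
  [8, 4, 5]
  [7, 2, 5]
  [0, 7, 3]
A^⊗3 =
  [8, 8, 10]
  [7, 6, 9]
  [5, 6, 8]

Each entry (A^⊗3)_ij equals the minimum over all length-3 walks i = v_0 → v_1 → … → v_3 = j of Σ_t A[v_t][v_{t+1}]. For example, for (i, j) = (0, 2) we minimise over 9 possible intermediate vertex sequences; the minimum is 10, attained along the walk 0 → 2 → 0 → 2.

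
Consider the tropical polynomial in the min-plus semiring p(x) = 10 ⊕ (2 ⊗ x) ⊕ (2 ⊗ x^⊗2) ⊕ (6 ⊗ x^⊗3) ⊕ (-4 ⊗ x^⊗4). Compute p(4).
p(4) = 6

A tropical monomial a ⊗ x^⊗i evaluates to a + i · x. Evaluating each term at x = 4:
  Term 0 contributes 10 + 0 · 4 = 10
  Term 1 contributes 2 + 1 · 4 = 6
  Term 2 contributes 2 + 2 · 4 = 10
  Term 3 contributes 6 + 3 · 4 = 18
  Term 4 contributes -4 + 4 · 4 = 12
p(4) = ⊕ of these = min[10, 6, 10, 18, 12] = 6.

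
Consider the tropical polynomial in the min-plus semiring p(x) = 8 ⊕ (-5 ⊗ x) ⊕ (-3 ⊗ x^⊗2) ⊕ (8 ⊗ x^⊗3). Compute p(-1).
p(-1) = -6

A tropical monomial a ⊗ x^⊗i evaluates to a + i · x. Evaluating each term at x = -1:
  Term 0 contributes 8 + 0 · -1 = 8
  Term 1 contributes -5 + 1 · -1 = -6
  Term 2 contributes -3 + 2 · -1 = -5
  Term 3 contributes 8 + 3 · -1 = 5
p(-1) = ⊕ of these = min[8, -6, -5, 5] = -6.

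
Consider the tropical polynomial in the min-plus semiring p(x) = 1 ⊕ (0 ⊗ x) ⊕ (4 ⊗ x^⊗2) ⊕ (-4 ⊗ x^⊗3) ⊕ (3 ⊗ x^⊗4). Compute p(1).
p(1) = -1

A tropical monomial a ⊗ x^⊗i evaluates to a + i · x. Evaluating each term at x = 1:
  Term 0 contributes 1 + 0 · 1 = 1
  Term 1 contributes 0 + 1 · 1 = 1
  Term 2 contributes 4 + 2 · 1 = 6
  Term 3 contributes -4 + 3 · 1 = -1
  Term 4 contributes 3 + 4 · 1 = 7
p(1) = ⊕ of these = min[1, 1, 6, -1, 7] = -1.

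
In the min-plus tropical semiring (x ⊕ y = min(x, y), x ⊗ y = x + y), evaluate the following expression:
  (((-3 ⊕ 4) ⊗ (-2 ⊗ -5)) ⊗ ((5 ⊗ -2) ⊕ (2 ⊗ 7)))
(((-3 ⊕ 4) ⊗ (-2 ⊗ -5)) ⊗ ((5 ⊗ -2) ⊕ (2 ⊗ 7))) = -7

Expand innermost to outermost. Recall ⊕ takes the minimum of its arguments and ⊗ takes their sum. Working out the expression (((-3 ⊕ 4) ⊗ (-2 ⊗ -5)) ⊗ ((5 ⊗ -2) ⊕ (2 ⊗ 7))) gives -7.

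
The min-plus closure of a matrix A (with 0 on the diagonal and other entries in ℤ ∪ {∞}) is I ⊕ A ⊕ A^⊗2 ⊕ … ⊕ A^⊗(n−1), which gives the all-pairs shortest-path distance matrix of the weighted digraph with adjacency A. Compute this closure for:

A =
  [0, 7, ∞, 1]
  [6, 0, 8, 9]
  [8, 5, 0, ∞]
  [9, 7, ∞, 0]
Closure =
  [0, 7, 15, 1]
  [6, 0, 8, 7]
  [8, 5, 0, 9]
  [9, 7, 15, 0]

This is the Floyd-Warshall all-pairs shortest-path computation. For each intermediate vertex k = 0, 1, …, 3, update dist[i][j] ← min(dist[i][j], dist[i][k] + dist[k][j]). The final matrix gives, for each (i, j), the minimum total weight of any directed path from i to j (possibly empty when i = j).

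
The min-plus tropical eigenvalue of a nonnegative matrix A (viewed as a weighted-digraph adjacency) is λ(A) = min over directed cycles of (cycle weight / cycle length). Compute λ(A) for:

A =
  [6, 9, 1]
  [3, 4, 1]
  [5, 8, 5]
λ(A) = 3

Enumerate directed cycles and compute their means (weight / length). Sample:
  cycle 0 → 0: weight = 6, length = 1, mean = 6/1 ≈ 6.000
  cycle 1 → 1: weight = 4, length = 1, mean = 4/1 ≈ 4.000
  cycle 2 → 2: weight = 5, length = 1, mean = 5/1 ≈ 5.000
  cycle 0 → 1 → 0: weight = 12, length = 2, mean = 12/2 ≈ 6.000
  cycle 0 → 2 → 0: weight = 6, length = 2, mean = 6/2 ≈ 3.000
  cycle 1 → 0 → 1: weight = 12, length = 2, mean = 12/2 ≈ 6.000
Minimum mean = 3.000, attained e.g. along the cycle 0 → 2 → 0 with weight 6 and length 2. So λ(A) = 6/2 = 3.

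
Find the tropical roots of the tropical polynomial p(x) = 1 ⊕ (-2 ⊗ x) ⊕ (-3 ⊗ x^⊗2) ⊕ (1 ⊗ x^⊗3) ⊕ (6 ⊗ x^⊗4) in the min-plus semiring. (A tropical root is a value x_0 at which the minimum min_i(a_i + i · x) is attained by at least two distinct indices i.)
Roots: {-5, -4, 1, 3}

Each tropical root is a break point of the lower envelope of the lines y = a_i + i · x (there are 5 lines, with slopes 0, 1, ..., 4). Only the lines that attain the minimum somewhere contribute to roots; other lines are dominated. Here the surviving (envelope) indices are i = 4, i = 3, i = 2, i = 1, i = 0.
Intersections between consecutive envelope lines give the roots: for adjacent envelope indices i < j the intersection is x = (a_i − a_j) / (j − i). Reading off the sorted break points: {-5, -4, 1, 3}.
Verification: at each break x_0, at least two indices attain the minimum of min_i(a_i + i · x_0).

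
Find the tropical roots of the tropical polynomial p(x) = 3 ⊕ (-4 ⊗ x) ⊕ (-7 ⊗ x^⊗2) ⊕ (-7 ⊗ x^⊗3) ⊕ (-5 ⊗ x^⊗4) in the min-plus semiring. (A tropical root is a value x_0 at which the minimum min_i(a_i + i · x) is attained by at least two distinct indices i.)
Roots: {-2, 0, 3, 7}

Each tropical root is a break point of the lower envelope of the lines y = a_i + i · x (there are 5 lines, with slopes 0, 1, ..., 4). Only the lines that attain the minimum somewhere contribute to roots; other lines are dominated. Here the surviving (envelope) indices are i = 4, i = 3, i = 2, i = 1, i = 0.
Intersections between consecutive envelope lines give the roots: for adjacent envelope indices i < j the intersection is x = (a_i − a_j) / (j − i). Reading off the sorted break points: {-2, 0, 3, 7}.
Verification: at each break x_0, at least two indices attain the minimum of min_i(a_i + i · x_0).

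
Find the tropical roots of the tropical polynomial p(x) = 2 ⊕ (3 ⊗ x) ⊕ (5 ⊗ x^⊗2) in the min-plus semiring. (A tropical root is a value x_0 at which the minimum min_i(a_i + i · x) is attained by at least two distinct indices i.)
Roots: {-2, -1}

Each tropical root is a break point of the lower envelope of the lines y = a_i + i · x (there are 3 lines, with slopes 0, 1, ..., 2). Only the lines that attain the minimum somewhere contribute to roots; other lines are dominated. Here the surviving (envelope) indices are i = 2, i = 1, i = 0.
Intersections between consecutive envelope lines give the roots: for adjacent envelope indices i < j the intersection is x = (a_i − a_j) / (j − i). Reading off the sorted break points: {-2, -1}.
Verification: at each break x_0, at least two indices attain the minimum of min_i(a_i + i · x_0).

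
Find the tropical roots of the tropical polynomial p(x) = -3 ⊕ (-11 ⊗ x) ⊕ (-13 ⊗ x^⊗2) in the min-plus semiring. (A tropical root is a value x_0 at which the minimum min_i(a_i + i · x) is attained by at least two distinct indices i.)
Roots: {2, 8}

Each tropical root is a break point of the lower envelope of the lines y = a_i + i · x (there are 3 lines, with slopes 0, 1, ..., 2). Only the lines that attain the minimum somewhere contribute to roots; other lines are dominated. Here the surviving (envelope) indices are i = 2, i = 1, i = 0.
Intersections between consecutive envelope lines give the roots: for adjacent envelope indices i < j the intersection is x = (a_i − a_j) / (j − i). Reading off the sorted break points: {2, 8}.
Verification: at each break x_0, at least two indices attain the minimum of min_i(a_i + i · x_0).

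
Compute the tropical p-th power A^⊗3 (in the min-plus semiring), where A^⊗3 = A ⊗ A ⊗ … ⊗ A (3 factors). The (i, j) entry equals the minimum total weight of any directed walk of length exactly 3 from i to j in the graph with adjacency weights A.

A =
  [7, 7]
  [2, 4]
A^⊗3 =
  [13, 15]
  [10, 12]

Each entry (A^⊗3)_ij equals the minimum over all length-3 walks i = v_0 → v_1 → … → v_3 = j of Σ_t A[v_t][v_{t+1}]. For example, for (i, j) = (0, 1) we minimise over 4 possible intermediate vertex sequences; the minimum is 15, attained along the walk 0 → 1 → 1 → 1.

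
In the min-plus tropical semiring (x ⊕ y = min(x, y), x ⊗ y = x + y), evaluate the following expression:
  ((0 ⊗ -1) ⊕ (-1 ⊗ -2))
((0 ⊗ -1) ⊕ (-1 ⊗ -2)) = -3

Expand innermost to outermost. Recall ⊕ takes the minimum of its arguments and ⊗ takes their sum. Working out the expression ((0 ⊗ -1) ⊕ (-1 ⊗ -2)) gives -3.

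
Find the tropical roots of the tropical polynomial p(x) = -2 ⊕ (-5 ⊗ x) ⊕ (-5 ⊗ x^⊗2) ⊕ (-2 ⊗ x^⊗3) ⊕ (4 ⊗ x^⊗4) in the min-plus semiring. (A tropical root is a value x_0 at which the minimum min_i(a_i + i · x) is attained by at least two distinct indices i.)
Roots: {-6, -3, 0, 3}

Each tropical root is a break point of the lower envelope of the lines y = a_i + i · x (there are 5 lines, with slopes 0, 1, ..., 4). Only the lines that attain the minimum somewhere contribute to roots; other lines are dominated. Here the surviving (envelope) indices are i = 4, i = 3, i = 2, i = 1, i = 0.
Intersections between consecutive envelope lines give the roots: for adjacent envelope indices i < j the intersection is x = (a_i − a_j) / (j − i). Reading off the sorted break points: {-6, -3, 0, 3}.
Verification: at each break x_0, at least two indices attain the minimum of min_i(a_i + i · x_0).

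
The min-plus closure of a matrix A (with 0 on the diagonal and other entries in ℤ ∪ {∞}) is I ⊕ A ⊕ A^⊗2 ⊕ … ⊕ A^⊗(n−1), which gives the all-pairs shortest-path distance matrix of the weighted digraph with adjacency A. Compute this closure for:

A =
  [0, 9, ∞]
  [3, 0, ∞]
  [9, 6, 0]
Closure =
  [0, 9, ∞]
  [3, 0, ∞]
  [9, 6, 0]

This is the Floyd-Warshall all-pairs shortest-path computation. For each intermediate vertex k = 0, 1, …, 2, update dist[i][j] ← min(dist[i][j], dist[i][k] + dist[k][j]). The final matrix gives, for each (i, j), the minimum total weight of any directed path from i to j (possibly empty when i = j).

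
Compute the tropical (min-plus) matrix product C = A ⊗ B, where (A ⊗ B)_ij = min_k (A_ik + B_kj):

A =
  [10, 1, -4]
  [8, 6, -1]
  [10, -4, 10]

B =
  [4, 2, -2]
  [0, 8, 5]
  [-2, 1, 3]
A ⊗ B =
  [-6, -3, -1]
  [-3, 0, 2]
  [-4, 4, 1]

Apply the min-plus product entry-by-entry:
  C[0][0] = min over k of (A[0][0] + B[0][0] = 10 + 4 = 14, A[0][1] + B[1][0] = 1 + 0 = 1, A[0][2] + B[2][0] = -4 + -2 = -6) = -6 (attained at k = 2)
  C[0][1] = min over k of (A[0][0] + B[0][1] = 10 + 2 = 12, A[0][1] + B[1][1] = 1 + 8 = 9, A[0][2] + B[2][1] = -4 + 1 = -3) = -3 (attained at k = 2)
  C[0][2] = min over k of (A[0][0] + B[0][2] = 10 + -2 = 8, A[0][1] + B[1][2] = 1 + 5 = 6, A[0][2] + B[2][2] = -4 + 3 = -1) = -1 (attained at k = 2)
  C[1][0] = min over k of (A[1][0] + B[0][0] = 8 + 4 = 12, A[1][1] + B[1][0] = 6 + 0 = 6, A[1][2] + B[2][0] = -1 + -2 = -3) = -3 (attained at k = 2)
  C[1][1] = min over k of (A[1][0] + B[0][1] = 8 + 2 = 10, A[1][1] + B[1][1] = 6 + 8 = 14, A[1][2] + B[2][1] = -1 + 1 = 0) = 0 (attained at k = 2)
  C[1][2] = min over k of (A[1][0] + B[0][2] = 8 + -2 = 6, A[1][1] + B[1][2] = 6 + 5 = 11, A[1][2] + B[2][2] = -1 + 3 = 2) = 2 (attained at k = 2)
  C[2][0] = min over k of (A[2][0] + B[0][0] = 10 + 4 = 14, A[2][1] + B[1][0] = -4 + 0 = -4, A[2][2] + B[2][0] = 10 + -2 = 8) = -4 (attained at k = 1)
  C[2][1] = min over k of (A[2][0] + B[0][1] = 10 + 2 = 12, A[2][1] + B[1][1] = -4 + 8 = 4, A[2][2] + B[2][1] = 10 + 1 = 11) = 4 (attained at k = 1)
  C[2][2] = min over k of (A[2][0] + B[0][2] = 10 + -2 = 8, A[2][1] + B[1][2] = -4 + 5 = 1, A[2][2] + B[2][2] = 10 + 3 = 13) = 1 (attained at k = 1)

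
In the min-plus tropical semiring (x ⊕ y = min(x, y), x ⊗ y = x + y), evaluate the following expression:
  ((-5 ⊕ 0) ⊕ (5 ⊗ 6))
((-5 ⊕ 0) ⊕ (5 ⊗ 6)) = -5

Expand innermost to outermost. Recall ⊕ takes the minimum of its arguments and ⊗ takes their sum. Working out the expression ((-5 ⊕ 0) ⊕ (5 ⊗ 6)) gives -5.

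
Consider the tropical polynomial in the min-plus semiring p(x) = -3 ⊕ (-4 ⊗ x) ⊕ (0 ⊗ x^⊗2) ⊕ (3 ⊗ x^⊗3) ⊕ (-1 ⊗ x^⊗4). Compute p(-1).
p(-1) = -5

A tropical monomial a ⊗ x^⊗i evaluates to a + i · x. Evaluating each term at x = -1:
  Term 0 contributes -3 + 0 · -1 = -3
  Term 1 contributes -4 + 1 · -1 = -5
  Term 2 contributes 0 + 2 · -1 = -2
  Term 3 contributes 3 + 3 · -1 = 0
  Term 4 contributes -1 + 4 · -1 = -5
p(-1) = ⊕ of these = min[-3, -5, -2, 0, -5] = -5.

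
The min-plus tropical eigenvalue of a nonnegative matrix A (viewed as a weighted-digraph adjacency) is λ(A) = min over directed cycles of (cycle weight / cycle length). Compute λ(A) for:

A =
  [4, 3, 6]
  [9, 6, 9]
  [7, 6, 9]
λ(A) = 4

Enumerate directed cycles and compute their means (weight / length). Sample:
  cycle 0 → 0: weight = 4, length = 1, mean = 4/1 ≈ 4.000
  cycle 1 → 1: weight = 6, length = 1, mean = 6/1 ≈ 6.000
  cycle 2 → 2: weight = 9, length = 1, mean = 9/1 ≈ 9.000
  cycle 0 → 1 → 0: weight = 12, length = 2, mean = 12/2 ≈ 6.000
  cycle 0 → 2 → 0: weight = 13, length = 2, mean = 13/2 ≈ 6.500
  cycle 1 → 0 → 1: weight = 12, length = 2, mean = 12/2 ≈ 6.000
Minimum mean = 4.000, attained e.g. along the cycle 0 → 0 with weight 4 and length 1. So λ(A) = 4/1 = 4.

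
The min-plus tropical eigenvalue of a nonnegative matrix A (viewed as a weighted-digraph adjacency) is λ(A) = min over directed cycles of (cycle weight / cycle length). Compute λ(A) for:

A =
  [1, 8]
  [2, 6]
λ(A) = 1

Enumerate directed cycles and compute their means (weight / length). Sample:
  cycle 0 → 0: weight = 1, length = 1, mean = 1/1 ≈ 1.000
  cycle 1 → 1: weight = 6, length = 1, mean = 6/1 ≈ 6.000
  cycle 0 → 1 → 0: weight = 10, length = 2, mean = 10/2 ≈ 5.000
  cycle 1 → 0 → 1: weight = 10, length = 2, mean = 10/2 ≈ 5.000
Minimum mean = 1.000, attained e.g. along the cycle 0 → 0 with weight 1 and length 1. So λ(A) = 1/1 = 1.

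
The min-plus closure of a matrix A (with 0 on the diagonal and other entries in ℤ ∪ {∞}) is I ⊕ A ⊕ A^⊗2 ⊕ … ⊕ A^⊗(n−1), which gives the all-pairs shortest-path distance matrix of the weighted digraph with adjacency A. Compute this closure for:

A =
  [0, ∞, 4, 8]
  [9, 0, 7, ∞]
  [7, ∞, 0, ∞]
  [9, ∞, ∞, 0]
Closure =
  [0, ∞, 4, 8]
  [9, 0, 7, 17]
  [7, ∞, 0, 15]
  [9, ∞, 13, 0]

This is the Floyd-Warshall all-pairs shortest-path computation. For each intermediate vertex k = 0, 1, …, 3, update dist[i][j] ← min(dist[i][j], dist[i][k] + dist[k][j]). The final matrix gives, for each (i, j), the minimum total weight of any directed path from i to j (possibly empty when i = j).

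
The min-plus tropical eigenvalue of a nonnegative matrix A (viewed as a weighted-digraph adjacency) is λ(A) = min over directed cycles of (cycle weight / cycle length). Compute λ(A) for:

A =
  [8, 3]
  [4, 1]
λ(A) = 1

Enumerate directed cycles and compute their means (weight / length). Sample:
  cycle 0 → 0: weight = 8, length = 1, mean = 8/1 ≈ 8.000
  cycle 1 → 1: weight = 1, length = 1, mean = 1/1 ≈ 1.000
  cycle 0 → 1 → 0: weight = 7, length = 2, mean = 7/2 ≈ 3.500
  cycle 1 → 0 → 1: weight = 7, length = 2, mean = 7/2 ≈ 3.500
Minimum mean = 1.000, attained e.g. along the cycle 1 → 1 with weight 1 and length 1. So λ(A) = 1/1 = 1.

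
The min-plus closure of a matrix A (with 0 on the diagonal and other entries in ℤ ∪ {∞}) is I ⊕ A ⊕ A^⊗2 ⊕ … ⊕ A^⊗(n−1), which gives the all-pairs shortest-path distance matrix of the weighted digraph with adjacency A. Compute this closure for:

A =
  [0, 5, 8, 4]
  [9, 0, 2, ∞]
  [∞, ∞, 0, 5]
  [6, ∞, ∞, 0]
Closure =
  [0, 5, 7, 4]
  [9, 0, 2, 7]
  [11, 16, 0, 5]
  [6, 11, 13, 0]

This is the Floyd-Warshall all-pairs shortest-path computation. For each intermediate vertex k = 0, 1, …, 3, update dist[i][j] ← min(dist[i][j], dist[i][k] + dist[k][j]). The final matrix gives, for each (i, j), the minimum total weight of any directed path from i to j (possibly empty when i = j).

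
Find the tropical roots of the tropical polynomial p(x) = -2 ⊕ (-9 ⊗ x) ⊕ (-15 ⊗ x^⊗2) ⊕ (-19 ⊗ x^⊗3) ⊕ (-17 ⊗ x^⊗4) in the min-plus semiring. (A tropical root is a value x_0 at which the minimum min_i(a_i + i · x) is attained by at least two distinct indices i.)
Roots: {-2, 4, 6, 7}

Each tropical root is a break point of the lower envelope of the lines y = a_i + i · x (there are 5 lines, with slopes 0, 1, ..., 4). Only the lines that attain the minimum somewhere contribute to roots; other lines are dominated. Here the surviving (envelope) indices are i = 4, i = 3, i = 2, i = 1, i = 0.
Intersections between consecutive envelope lines give the roots: for adjacent envelope indices i < j the intersection is x = (a_i − a_j) / (j − i). Reading off the sorted break points: {-2, 4, 6, 7}.
Verification: at each break x_0, at least two indices attain the minimum of min_i(a_i + i · x_0).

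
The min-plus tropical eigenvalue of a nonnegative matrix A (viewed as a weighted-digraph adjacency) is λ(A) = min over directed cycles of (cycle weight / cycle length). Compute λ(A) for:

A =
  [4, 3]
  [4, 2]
λ(A) = 2

Enumerate directed cycles and compute their means (weight / length). Sample:
  cycle 0 → 0: weight = 4, length = 1, mean = 4/1 ≈ 4.000
  cycle 1 → 1: weight = 2, length = 1, mean = 2/1 ≈ 2.000
  cycle 0 → 1 → 0: weight = 7, length = 2, mean = 7/2 ≈ 3.500
  cycle 1 → 0 → 1: weight = 7, length = 2, mean = 7/2 ≈ 3.500
Minimum mean = 2.000, attained e.g. along the cycle 1 → 1 with weight 2 and length 1. So λ(A) = 2/1 = 2.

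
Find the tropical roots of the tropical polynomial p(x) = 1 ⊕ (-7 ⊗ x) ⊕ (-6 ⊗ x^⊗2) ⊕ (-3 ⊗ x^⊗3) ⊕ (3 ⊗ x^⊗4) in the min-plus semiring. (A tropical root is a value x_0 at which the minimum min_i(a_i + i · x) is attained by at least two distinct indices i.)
Roots: {-6, -3, -1, 8}

Each tropical root is a break point of the lower envelope of the lines y = a_i + i · x (there are 5 lines, with slopes 0, 1, ..., 4). Only the lines that attain the minimum somewhere contribute to roots; other lines are dominated. Here the surviving (envelope) indices are i = 4, i = 3, i = 2, i = 1, i = 0.
Intersections between consecutive envelope lines give the roots: for adjacent envelope indices i < j the intersection is x = (a_i − a_j) / (j − i). Reading off the sorted break points: {-6, -3, -1, 8}.
Verification: at each break x_0, at least two indices attain the minimum of min_i(a_i + i · x_0).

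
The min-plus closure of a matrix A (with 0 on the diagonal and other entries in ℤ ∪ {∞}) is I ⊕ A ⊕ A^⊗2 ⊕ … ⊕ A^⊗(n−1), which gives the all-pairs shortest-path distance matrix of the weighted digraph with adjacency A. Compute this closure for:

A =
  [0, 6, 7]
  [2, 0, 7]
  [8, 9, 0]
Closure =
  [0, 6, 7]
  [2, 0, 7]
  [8, 9, 0]

This is the Floyd-Warshall all-pairs shortest-path computation. For each intermediate vertex k = 0, 1, …, 2, update dist[i][j] ← min(dist[i][j], dist[i][k] + dist[k][j]). The final matrix gives, for each (i, j), the minimum total weight of any directed path from i to j (possibly empty when i = j).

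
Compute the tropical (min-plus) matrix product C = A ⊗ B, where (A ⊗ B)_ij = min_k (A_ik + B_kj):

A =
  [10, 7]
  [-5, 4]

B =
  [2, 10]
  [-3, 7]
A ⊗ B =
  [4, 14]
  [-3, 5]

Apply the min-plus product entry-by-entry:
  C[0][0] = min over k of (A[0][0] + B[0][0] = 10 + 2 = 12, A[0][1] + B[1][0] = 7 + -3 = 4) = 4 (attained at k = 1)
  C[0][1] = min over k of (A[0][0] + B[0][1] = 10 + 10 = 20, A[0][1] + B[1][1] = 7 + 7 = 14) = 14 (attained at k = 1)
  C[1][0] = min over k of (A[1][0] + B[0][0] = -5 + 2 = -3, A[1][1] + B[1][0] = 4 + -3 = 1) = -3 (attained at k = 0)
  C[1][1] = min over k of (A[1][0] + B[0][1] = -5 + 10 = 5, A[1][1] + B[1][1] = 4 + 7 = 11) = 5 (attained at k = 0)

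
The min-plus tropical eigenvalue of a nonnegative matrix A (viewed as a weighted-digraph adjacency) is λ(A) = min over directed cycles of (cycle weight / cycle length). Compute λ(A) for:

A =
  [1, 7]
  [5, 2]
λ(A) = 1

Enumerate directed cycles and compute their means (weight / length). Sample:
  cycle 0 → 0: weight = 1, length = 1, mean = 1/1 ≈ 1.000
  cycle 1 → 1: weight = 2, length = 1, mean = 2/1 ≈ 2.000
  cycle 0 → 1 → 0: weight = 12, length = 2, mean = 12/2 ≈ 6.000
  cycle 1 → 0 → 1: weight = 12, length = 2, mean = 12/2 ≈ 6.000
Minimum mean = 1.000, attained e.g. along the cycle 0 → 0 with weight 1 and length 1. So λ(A) = 1/1 = 1.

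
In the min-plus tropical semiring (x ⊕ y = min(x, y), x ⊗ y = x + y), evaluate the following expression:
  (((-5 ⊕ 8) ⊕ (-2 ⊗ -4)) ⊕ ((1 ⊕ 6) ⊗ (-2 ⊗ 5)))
(((-5 ⊕ 8) ⊕ (-2 ⊗ -4)) ⊕ ((1 ⊕ 6) ⊗ (-2 ⊗ 5))) = -6

Expand innermost to outermost. Recall ⊕ takes the minimum of its arguments and ⊗ takes their sum. Working out the expression (((-5 ⊕ 8) ⊕ (-2 ⊗ -4)) ⊕ ((1 ⊕ 6) ⊗ (-2 ⊗ 5))) gives -6.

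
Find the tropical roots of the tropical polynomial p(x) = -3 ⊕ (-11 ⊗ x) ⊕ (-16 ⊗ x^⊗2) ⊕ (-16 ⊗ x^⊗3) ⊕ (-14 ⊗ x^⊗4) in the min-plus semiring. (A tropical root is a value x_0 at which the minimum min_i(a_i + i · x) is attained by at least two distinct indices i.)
Roots: {-2, 0, 5, 8}

Each tropical root is a break point of the lower envelope of the lines y = a_i + i · x (there are 5 lines, with slopes 0, 1, ..., 4). Only the lines that attain the minimum somewhere contribute to roots; other lines are dominated. Here the surviving (envelope) indices are i = 4, i = 3, i = 2, i = 1, i = 0.
Intersections between consecutive envelope lines give the roots: for adjacent envelope indices i < j the intersection is x = (a_i − a_j) / (j − i). Reading off the sorted break points: {-2, 0, 5, 8}.
Verification: at each break x_0, at least two indices attain the minimum of min_i(a_i + i · x_0).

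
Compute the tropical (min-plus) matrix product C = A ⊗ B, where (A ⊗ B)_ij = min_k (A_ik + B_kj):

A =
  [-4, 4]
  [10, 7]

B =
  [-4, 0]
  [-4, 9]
A ⊗ B =
  [-8, -4]
  [3, 10]

Apply the min-plus product entry-by-entry:
  C[0][0] = min over k of (A[0][0] + B[0][0] = -4 + -4 = -8, A[0][1] + B[1][0] = 4 + -4 = 0) = -8 (attained at k = 0)
  C[0][1] = min over k of (A[0][0] + B[0][1] = -4 + 0 = -4, A[0][1] + B[1][1] = 4 + 9 = 13) = -4 (attained at k = 0)
  C[1][0] = min over k of (A[1][0] + B[0][0] = 10 + -4 = 6, A[1][1] + B[1][0] = 7 + -4 = 3) = 3 (attained at k = 1)
  C[1][1] = min over k of (A[1][0] + B[0][1] = 10 + 0 = 10, A[1][1] + B[1][1] = 7 + 9 = 16) = 10 (attained at k = 0)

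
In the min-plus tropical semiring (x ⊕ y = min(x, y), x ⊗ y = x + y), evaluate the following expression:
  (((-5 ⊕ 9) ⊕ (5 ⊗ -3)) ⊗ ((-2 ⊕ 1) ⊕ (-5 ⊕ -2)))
(((-5 ⊕ 9) ⊕ (5 ⊗ -3)) ⊗ ((-2 ⊕ 1) ⊕ (-5 ⊕ -2))) = -10

Expand innermost to outermost. Recall ⊕ takes the minimum of its arguments and ⊗ takes their sum. Working out the expression (((-5 ⊕ 9) ⊕ (5 ⊗ -3)) ⊗ ((-2 ⊕ 1) ⊕ (-5 ⊕ -2))) gives -10.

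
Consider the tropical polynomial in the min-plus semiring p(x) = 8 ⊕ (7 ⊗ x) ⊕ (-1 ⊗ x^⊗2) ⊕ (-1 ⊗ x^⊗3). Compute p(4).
p(4) = 7

A tropical monomial a ⊗ x^⊗i evaluates to a + i · x. Evaluating each term at x = 4:
  Term 0 contributes 8 + 0 · 4 = 8
  Term 1 contributes 7 + 1 · 4 = 11
  Term 2 contributes -1 + 2 · 4 = 7
  Term 3 contributes -1 + 3 · 4 = 11
p(4) = ⊕ of these = min[8, 11, 7, 11] = 7.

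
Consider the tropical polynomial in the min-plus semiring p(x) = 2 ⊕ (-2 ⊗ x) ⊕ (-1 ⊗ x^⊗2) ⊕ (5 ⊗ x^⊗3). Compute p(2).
p(2) = 0

A tropical monomial a ⊗ x^⊗i evaluates to a + i · x. Evaluating each term at x = 2:
  Term 0 contributes 2 + 0 · 2 = 2
  Term 1 contributes -2 + 1 · 2 = 0
  Term 2 contributes -1 + 2 · 2 = 3
  Term 3 contributes 5 + 3 · 2 = 11
p(2) = ⊕ of these = min[2, 0, 3, 11] = 0.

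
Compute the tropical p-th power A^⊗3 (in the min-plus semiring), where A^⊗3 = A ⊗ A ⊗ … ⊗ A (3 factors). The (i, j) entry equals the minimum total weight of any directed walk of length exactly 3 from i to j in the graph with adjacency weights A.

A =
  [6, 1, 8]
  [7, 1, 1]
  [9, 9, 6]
A^⊗3 =
  [9, 3, 3]
  [9, 3, 3]
  [17, 11, 11]

Each entry (A^⊗3)_ij equals the minimum over all length-3 walks i = v_0 → v_1 → … → v_3 = j of Σ_t A[v_t][v_{t+1}]. For example, for (i, j) = (0, 2) we minimise over 9 possible intermediate vertex sequences; the minimum is 3, attained along the walk 0 → 1 → 1 → 2.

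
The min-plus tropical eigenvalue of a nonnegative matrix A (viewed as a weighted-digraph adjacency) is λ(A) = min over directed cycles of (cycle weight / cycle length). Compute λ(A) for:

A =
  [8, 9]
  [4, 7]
λ(A) = 13/2

Enumerate directed cycles and compute their means (weight / length). Sample:
  cycle 0 → 0: weight = 8, length = 1, mean = 8/1 ≈ 8.000
  cycle 1 → 1: weight = 7, length = 1, mean = 7/1 ≈ 7.000
  cycle 0 → 1 → 0: weight = 13, length = 2, mean = 13/2 ≈ 6.500
  cycle 1 → 0 → 1: weight = 13, length = 2, mean = 13/2 ≈ 6.500
Minimum mean = 6.500, attained e.g. along the cycle 0 → 1 → 0 with weight 13 and length 2. So λ(A) = 13/2 = 13/2.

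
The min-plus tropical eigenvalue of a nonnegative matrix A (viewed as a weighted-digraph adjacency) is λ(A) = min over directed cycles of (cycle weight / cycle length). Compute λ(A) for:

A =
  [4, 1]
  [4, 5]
λ(A) = 5/2

Enumerate directed cycles and compute their means (weight / length). Sample:
  cycle 0 → 0: weight = 4, length = 1, mean = 4/1 ≈ 4.000
  cycle 1 → 1: weight = 5, length = 1, mean = 5/1 ≈ 5.000
  cycle 0 → 1 → 0: weight = 5, length = 2, mean = 5/2 ≈ 2.500
  cycle 1 → 0 → 1: weight = 5, length = 2, mean = 5/2 ≈ 2.500
Minimum mean = 2.500, attained e.g. along the cycle 0 → 1 → 0 with weight 5 and length 2. So λ(A) = 5/2 = 5/2.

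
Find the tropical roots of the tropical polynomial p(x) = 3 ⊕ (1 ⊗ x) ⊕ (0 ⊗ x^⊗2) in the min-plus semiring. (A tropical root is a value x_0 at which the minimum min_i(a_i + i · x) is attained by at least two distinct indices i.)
Roots: {1, 2}

Each tropical root is a break point of the lower envelope of the lines y = a_i + i · x (there are 3 lines, with slopes 0, 1, ..., 2). Only the lines that attain the minimum somewhere contribute to roots; other lines are dominated. Here the surviving (envelope) indices are i = 2, i = 1, i = 0.
Intersections between consecutive envelope lines give the roots: for adjacent envelope indices i < j the intersection is x = (a_i − a_j) / (j − i). Reading off the sorted break points: {1, 2}.
Verification: at each break x_0, at least two indices attain the minimum of min_i(a_i + i · x_0).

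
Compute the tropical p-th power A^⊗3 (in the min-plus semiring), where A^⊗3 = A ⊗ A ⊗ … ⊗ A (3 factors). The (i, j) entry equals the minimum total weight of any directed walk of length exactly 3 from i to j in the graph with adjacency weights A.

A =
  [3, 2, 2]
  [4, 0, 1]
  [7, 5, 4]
A^⊗3 =
  [6, 2, 3]
  [4, 0, 1]
  [9, 5, 6]

Each entry (A^⊗3)_ij equals the minimum over all length-3 walks i = v_0 → v_1 → … → v_3 = j of Σ_t A[v_t][v_{t+1}]. For example, for (i, j) = (0, 2) we minimise over 9 possible intermediate vertex sequences; the minimum is 3, attained along the walk 0 → 1 → 1 → 2.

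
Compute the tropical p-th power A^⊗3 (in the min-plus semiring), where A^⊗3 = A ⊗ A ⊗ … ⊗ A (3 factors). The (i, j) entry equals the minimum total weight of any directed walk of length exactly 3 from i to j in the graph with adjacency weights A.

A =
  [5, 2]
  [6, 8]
A^⊗3 =
  [13, 10]
  [14, 13]

Each entry (A^⊗3)_ij equals the minimum over all length-3 walks i = v_0 → v_1 → … → v_3 = j of Σ_t A[v_t][v_{t+1}]. For example, for (i, j) = (0, 1) we minimise over 4 possible intermediate vertex sequences; the minimum is 10, attained along the walk 0 → 1 → 0 → 1.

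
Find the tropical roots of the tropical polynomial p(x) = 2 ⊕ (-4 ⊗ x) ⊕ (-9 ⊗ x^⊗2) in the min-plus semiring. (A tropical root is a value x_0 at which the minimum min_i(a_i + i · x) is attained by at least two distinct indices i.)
Roots: {5, 6}

Each tropical root is a break point of the lower envelope of the lines y = a_i + i · x (there are 3 lines, with slopes 0, 1, ..., 2). Only the lines that attain the minimum somewhere contribute to roots; other lines are dominated. Here the surviving (envelope) indices are i = 2, i = 1, i = 0.
Intersections between consecutive envelope lines give the roots: for adjacent envelope indices i < j the intersection is x = (a_i − a_j) / (j − i). Reading off the sorted break points: {5, 6}.
Verification: at each break x_0, at least two indices attain the minimum of min_i(a_i + i · x_0).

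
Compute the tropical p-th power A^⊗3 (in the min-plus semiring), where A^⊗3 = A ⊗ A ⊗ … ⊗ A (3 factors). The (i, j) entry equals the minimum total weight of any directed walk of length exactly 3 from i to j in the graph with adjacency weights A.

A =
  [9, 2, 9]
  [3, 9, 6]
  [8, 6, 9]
A^⊗3 =
  [14, 7, 14]
  [8, 14, 11]
  [13, 11, 16]

Each entry (A^⊗3)_ij equals the minimum over all length-3 walks i = v_0 → v_1 → … → v_3 = j of Σ_t A[v_t][v_{t+1}]. For example, for (i, j) = (0, 2) we minimise over 9 possible intermediate vertex sequences; the minimum is 14, attained along the walk 0 → 1 → 0 → 2.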